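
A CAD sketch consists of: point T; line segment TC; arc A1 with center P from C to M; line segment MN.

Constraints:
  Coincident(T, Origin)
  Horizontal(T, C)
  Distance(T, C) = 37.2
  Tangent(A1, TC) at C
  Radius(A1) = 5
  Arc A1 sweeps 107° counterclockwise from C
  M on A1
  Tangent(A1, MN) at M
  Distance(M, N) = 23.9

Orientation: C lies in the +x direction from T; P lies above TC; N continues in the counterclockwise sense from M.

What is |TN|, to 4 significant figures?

45.65

T is at the origin; TC is horizontal with |TC| = 37.2 and C on the +x side, so C = (37.20, 0.000). Since A1 is tangent to TC there, PC ⟂ TC, so P = C + (0, 5) = (37.20, 5.000). On A1, C sits at bearing -90° from P; a 107° counterclockwise sweep puts M at bearing 17°, so M = P + 5.0·(cos 17°, sin 17°) = (41.98, 6.462). Since A1 is tangent to MN there, PM ⟂ MN, so MN runs along (−sin 17°, cos 17°); with |MN| = 23.9, N = (34.99, 29.32). Then |TN| = |N − T| = 45.65.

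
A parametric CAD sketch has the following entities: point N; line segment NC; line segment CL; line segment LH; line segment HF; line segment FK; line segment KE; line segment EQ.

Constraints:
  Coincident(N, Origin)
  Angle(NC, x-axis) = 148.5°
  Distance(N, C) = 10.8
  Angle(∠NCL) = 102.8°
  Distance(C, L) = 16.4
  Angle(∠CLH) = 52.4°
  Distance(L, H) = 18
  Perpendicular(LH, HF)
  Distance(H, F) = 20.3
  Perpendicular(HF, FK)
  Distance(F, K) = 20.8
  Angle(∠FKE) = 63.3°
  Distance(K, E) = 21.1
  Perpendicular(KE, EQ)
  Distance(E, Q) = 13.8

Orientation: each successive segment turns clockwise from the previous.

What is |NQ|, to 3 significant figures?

1.14

∠FKE = 63.3° gives KE at 7.00° from the x-axis; with |KE| = 21.1, E = (-1.45, 14.8). The perpendicularity gives EQ at right angles to KE, so EQ runs at -83.0°; with |EQ| = 13.8, Q = (0.232, 1.12). Then |NQ| = |Q − N| = 1.14.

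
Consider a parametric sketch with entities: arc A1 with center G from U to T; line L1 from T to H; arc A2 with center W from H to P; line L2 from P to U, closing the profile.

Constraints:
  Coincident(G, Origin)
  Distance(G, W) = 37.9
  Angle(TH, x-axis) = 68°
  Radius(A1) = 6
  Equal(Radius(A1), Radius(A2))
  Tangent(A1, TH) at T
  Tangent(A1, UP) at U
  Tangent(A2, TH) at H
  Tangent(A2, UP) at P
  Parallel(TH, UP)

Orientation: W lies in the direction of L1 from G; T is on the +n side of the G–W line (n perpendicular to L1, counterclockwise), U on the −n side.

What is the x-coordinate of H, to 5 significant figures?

8.6345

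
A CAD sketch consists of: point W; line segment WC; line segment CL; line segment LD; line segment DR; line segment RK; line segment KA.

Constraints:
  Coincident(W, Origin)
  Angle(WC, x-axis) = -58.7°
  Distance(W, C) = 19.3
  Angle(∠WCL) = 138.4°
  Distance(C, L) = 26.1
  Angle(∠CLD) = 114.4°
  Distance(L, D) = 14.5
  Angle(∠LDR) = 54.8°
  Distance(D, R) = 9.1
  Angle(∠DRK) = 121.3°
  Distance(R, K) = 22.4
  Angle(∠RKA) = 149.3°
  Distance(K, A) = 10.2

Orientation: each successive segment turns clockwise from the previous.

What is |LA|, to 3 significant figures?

21.5

W is at the origin; WC runs at -58.7° with length 19.3, so C = (10.0, -16.5). ∠WCL = 138.4° gives CL at -100° from the x-axis; with |CL| = 26.1, L = (5.36, -42.2). ∠CLD = 114.4° gives LD at -166° from the x-axis; with |LD| = 14.5, D = (-8.70, -45.7). ∠LDR = 54.8° gives DR at 68.9° from the x-axis; with |DR| = 9.1, R = (-5.43, -37.2). ∠DRK = 121.3° gives RK at 10.2° from the x-axis; with |RK| = 22.4, K = (16.6, -33.2). ∠RKA = 149.3° gives KA at -20.5° from the x-axis; with |KA| = 10.2, A = (26.2, -36.8). Then |LA| = |A − L| = 21.5.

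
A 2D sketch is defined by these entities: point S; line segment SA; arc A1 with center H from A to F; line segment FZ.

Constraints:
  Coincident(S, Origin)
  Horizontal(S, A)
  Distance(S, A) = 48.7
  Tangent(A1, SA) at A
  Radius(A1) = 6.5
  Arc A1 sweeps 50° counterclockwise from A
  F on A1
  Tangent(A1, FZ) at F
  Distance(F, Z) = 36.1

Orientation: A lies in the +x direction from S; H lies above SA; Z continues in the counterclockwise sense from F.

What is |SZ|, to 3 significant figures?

82.5

On A1, A sits at bearing -90° from H; a 50° counterclockwise sweep puts F at bearing -40°, so F = H + 6.5·(cos -40°, sin -40°) = (53.7, 2.32). Since A1 is tangent to FZ there, HF ⟂ FZ, so FZ runs along (−sin -40°, cos -40°); with |FZ| = 36.1, Z = (76.9, 30.0). Then |SZ| = |Z − S| = 82.5.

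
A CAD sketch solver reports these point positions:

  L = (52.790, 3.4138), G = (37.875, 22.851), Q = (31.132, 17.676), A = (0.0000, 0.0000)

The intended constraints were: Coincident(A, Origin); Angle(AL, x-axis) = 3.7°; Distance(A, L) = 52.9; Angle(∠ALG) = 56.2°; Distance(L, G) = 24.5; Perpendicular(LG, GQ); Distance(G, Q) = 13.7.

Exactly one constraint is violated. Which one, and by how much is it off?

Distance(G, Q) = 13.7 — off by 5.20.

A = (0.00, 0.00) ✓; AL at 3.700° ✓; |AL| = 52.90 ✓; ∠ALG = 56.20° ✓; |LG| = 24.50 ✓; ∠(LG, GQ) = 90.00° ✓; |GQ| = 8.500 ✗.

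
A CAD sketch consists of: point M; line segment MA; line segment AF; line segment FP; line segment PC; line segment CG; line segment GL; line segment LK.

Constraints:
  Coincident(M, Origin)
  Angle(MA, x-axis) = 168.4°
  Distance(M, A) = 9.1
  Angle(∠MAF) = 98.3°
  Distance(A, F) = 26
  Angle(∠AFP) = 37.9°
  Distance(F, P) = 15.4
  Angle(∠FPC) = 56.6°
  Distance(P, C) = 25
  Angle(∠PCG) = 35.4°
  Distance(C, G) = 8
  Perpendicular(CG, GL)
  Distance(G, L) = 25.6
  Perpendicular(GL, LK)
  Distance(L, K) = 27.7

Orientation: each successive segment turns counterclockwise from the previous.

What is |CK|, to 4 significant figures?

32.30

M is at the origin; MA runs at 168.4° with length 9.1, so A = (-8.914, 1.830). ∠MAF = 98.3° gives AF at -109.9° from the x-axis; with |AF| = 26.0, F = (-17.76, -22.62). ∠AFP = 37.9° gives FP at 32.20° from the x-axis; with |FP| = 15.4, P = (-4.733, -14.41). ∠FPC = 56.6° gives PC at 155.6° from the x-axis; with |PC| = 25.0, C = (-27.50, -4.084). ∠PCG = 35.4° gives CG at -59.80° from the x-axis; with |CG| = 8.0, G = (-23.48, -11.00). CG ⟂ GL, so GL runs at 30.20°; with |GL| = 25.6, L = (-1.350, 1.879). GL ⟂ LK, so LK runs at 120.2°; with |LK| = 27.7, K = (-15.28, 25.82). Then |CK| = |K − C| = 32.30.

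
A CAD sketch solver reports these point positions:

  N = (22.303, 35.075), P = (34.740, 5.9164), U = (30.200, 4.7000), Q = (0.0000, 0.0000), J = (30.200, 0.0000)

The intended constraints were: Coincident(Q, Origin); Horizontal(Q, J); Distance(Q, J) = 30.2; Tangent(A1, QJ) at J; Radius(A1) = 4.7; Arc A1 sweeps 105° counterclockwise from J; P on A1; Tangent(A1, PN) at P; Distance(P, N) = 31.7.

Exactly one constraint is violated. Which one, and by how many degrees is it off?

Tangent(A1, PN) at P — off by 8.10°.

Q = (0.00, 0.00) ✓; Q.y = 0.00, J.y = 0.00 ✓; |QJ| = 30.20 ✓; ∠(UJ, JQ) = 90.00° ✓; |UJ| = 4.700 ✓; bearing(U→P) − bearing(U→J) = 105.0° ✓; |UP| = 4.700 ✓; ∠(UP, PN) = 81.90° ✗; |PN| = 31.70 ✓.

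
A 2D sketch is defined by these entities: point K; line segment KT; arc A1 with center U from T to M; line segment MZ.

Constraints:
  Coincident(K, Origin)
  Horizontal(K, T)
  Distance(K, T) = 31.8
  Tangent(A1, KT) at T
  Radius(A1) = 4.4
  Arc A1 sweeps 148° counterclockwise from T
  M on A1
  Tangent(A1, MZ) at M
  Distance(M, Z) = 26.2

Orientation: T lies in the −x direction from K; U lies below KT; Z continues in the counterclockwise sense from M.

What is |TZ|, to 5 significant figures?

29.668

On A1, T sits at bearing 90° from U; a 148° counterclockwise sweep puts M at bearing 238°, so M = U + 4.4·(cos 238°, sin 238°) = (-34.132, -8.1314). A1 meets MZ tangentially, so UM is at right angles to MZ, so MZ runs along (−sin 238°, cos 238°); with |MZ| = 26.2, Z = (-11.913, -22.015). Then |TZ| = |Z − T| = 29.668.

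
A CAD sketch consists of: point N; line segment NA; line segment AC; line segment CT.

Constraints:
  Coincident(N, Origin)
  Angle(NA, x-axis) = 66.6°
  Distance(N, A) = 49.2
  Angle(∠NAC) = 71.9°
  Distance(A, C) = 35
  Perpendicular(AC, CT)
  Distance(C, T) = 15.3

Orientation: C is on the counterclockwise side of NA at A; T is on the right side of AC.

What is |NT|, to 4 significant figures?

65.12

∠NAC = 71.9°, so AC runs at 66.6° + (180° − 71.9°) = 174.7° from the x-axis; with |AC| = 35.0, C = A + 35.0·(cos 174.7°, sin 174.7°) = (-15.31, 48.39). The perpendicularity gives CT at right angles to AC; with |CT| = 15.3 on the right of AC, T = C + 15.3·(0.09237, 0.9957) = (-13.90, 63.62). Then |NT| = |T − N| = 65.12.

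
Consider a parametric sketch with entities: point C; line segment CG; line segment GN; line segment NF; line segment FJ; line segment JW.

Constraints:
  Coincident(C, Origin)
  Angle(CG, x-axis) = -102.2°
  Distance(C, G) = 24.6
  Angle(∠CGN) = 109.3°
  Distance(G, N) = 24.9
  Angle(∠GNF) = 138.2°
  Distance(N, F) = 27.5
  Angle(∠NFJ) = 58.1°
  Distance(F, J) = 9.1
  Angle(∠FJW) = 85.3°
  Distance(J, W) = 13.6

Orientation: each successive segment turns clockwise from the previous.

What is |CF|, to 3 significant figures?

53.8

∠CGN = 109.3° gives GN at -173° from the x-axis; with |GN| = 24.9, N = (-29.9, -27.1). ∠GNF = 138.2° gives NF at 145° from the x-axis; with |NF| = 27.5, F = (-52.5, -11.5). Then |CF| = |F − C| = 53.8.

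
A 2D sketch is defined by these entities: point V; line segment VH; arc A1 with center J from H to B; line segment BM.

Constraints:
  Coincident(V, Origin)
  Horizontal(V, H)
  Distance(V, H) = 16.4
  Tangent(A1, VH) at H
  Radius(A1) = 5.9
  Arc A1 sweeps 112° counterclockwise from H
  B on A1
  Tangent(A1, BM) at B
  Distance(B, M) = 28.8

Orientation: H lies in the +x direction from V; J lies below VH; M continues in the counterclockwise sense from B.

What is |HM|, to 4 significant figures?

35.22

V is at the origin; V and H share the same y with |VH| = 16.4 and H on the +x side, so H = (16.40, 0.000). A1 meets VH tangentially, so JH is at right angles to VH, so J = H + (0, -5.9) = (16.40, -5.900). On A1, H sits at bearing 90° from J; a 112° counterclockwise sweep puts B at bearing 202°, so B = J + 5.9·(cos 202°, sin 202°) = (10.93, -8.110). The tangent condition forces JB to be normal to BM, so BM runs along (−sin 202°, cos 202°); with |BM| = 28.8, M = (21.72, -34.81). Then |HM| = |M − H| = 35.22.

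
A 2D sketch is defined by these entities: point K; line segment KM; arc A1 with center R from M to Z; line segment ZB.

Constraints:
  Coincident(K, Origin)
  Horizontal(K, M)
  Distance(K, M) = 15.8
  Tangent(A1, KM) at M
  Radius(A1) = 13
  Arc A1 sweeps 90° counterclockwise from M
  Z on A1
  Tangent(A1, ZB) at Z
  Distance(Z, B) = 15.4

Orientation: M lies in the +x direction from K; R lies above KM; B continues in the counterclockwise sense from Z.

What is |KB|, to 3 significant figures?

40.4

On A1, M sits at bearing -90° from R; a 90° counterclockwise sweep puts Z at bearing 0°, so Z = R + 13.0·(cos 0°, sin 0°) = (28.8, 13.0). Tangency of A1 to ZB means the radius RZ is perpendicular to ZB, so ZB runs along (−sin 0°, cos 0°); with |ZB| = 15.4, B = (28.8, 28.4). Then |KB| = |B − K| = 40.4.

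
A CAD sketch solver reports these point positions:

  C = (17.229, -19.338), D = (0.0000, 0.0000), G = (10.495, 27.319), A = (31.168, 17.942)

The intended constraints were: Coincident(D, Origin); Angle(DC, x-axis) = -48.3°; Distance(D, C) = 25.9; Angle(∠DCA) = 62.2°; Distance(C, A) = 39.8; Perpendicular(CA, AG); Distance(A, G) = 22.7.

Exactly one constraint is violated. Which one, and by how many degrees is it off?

Perpendicular(CA, AG) — off by 3.90°.

D = (0.00, 0.00) ✓; DC at -48.30° ✓; |DC| = 25.90 ✓; ∠DCA = 62.20° ✓; |CA| = 39.80 ✓; ∠(CA, AG) = 86.10° ✗; |AG| = 22.70 ✓.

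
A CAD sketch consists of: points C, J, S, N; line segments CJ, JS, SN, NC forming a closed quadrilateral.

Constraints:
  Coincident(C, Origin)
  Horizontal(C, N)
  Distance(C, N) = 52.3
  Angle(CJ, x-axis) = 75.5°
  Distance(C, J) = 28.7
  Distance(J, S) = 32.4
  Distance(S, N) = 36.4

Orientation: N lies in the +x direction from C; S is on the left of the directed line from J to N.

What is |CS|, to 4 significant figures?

51.67

C is at the origin; C and N share the same y with |CN| = 52.3 and N in +x, so N = (52.3, 0). CJ runs at 75.5° with |CJ| = 28.7, so J = (7.186, 27.79). S is determined by |JS| = 32.4 and |SN| = 36.4 together: it lies at the intersection of circle(J, 32.4) and circle(N, 36.4). With |JN| = 52.98, the foot of the radical line on JN is 23.90 from J and the perpendicular offset is √(32.4² − 23.90²) = 21.88. Taking the left-of-JN solution: S = (39.01, 33.89).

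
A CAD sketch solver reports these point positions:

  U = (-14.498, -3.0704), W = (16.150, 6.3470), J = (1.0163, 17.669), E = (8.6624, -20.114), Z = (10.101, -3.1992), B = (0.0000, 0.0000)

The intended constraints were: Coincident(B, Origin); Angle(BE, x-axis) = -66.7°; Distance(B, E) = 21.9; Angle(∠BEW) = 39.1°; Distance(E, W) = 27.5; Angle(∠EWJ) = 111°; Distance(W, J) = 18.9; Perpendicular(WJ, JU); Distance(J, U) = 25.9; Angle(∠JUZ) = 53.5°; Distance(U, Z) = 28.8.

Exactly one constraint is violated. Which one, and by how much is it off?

Distance(U, Z) = 28.8 — off by 4.20.

B = (0.00, 0.00) ✓; BE at -66.70° ✓; |BE| = 21.90 ✓; ∠BEW = 39.10° ✓; |EW| = 27.50 ✓; ∠EWJ = 111.0° ✓; |WJ| = 18.90 ✓; ∠(WJ, JU) = 90.00° ✓; |JU| = 25.90 ✓; ∠JUZ = 53.50° ✓; |UZ| = 24.60 ✗.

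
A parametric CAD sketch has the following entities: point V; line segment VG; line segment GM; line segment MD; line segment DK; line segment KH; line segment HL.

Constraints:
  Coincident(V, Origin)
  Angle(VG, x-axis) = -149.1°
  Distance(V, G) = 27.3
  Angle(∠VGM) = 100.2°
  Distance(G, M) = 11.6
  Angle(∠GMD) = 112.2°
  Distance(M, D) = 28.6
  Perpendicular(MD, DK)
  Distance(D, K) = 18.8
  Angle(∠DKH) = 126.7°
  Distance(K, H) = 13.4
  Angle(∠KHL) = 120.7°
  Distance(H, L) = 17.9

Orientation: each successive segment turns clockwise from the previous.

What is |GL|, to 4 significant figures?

10.82

V is at the origin; VG runs at -149.1° with length 27.3, so G = (-23.43, -14.02). ∠VGM = 100.2° gives GM at 131.1° from the x-axis; with |GM| = 11.6, M = (-31.05, -5.278). ∠GMD = 112.2° gives MD at 63.30° from the x-axis; with |MD| = 28.6, D = (-18.20, 20.27). MD is perpendicular to DK, so DK runs at -26.70°; with |DK| = 18.8, K = (-1.405, 11.82). ∠DKH = 126.7° gives KH at -80.00° from the x-axis; with |KH| = 13.4, H = (0.9221, -1.372). ∠KHL = 120.7° gives HL at -139.3° from the x-axis; with |HL| = 17.9, L = (-12.65, -13.04). Then |GL| = |L − G| = 10.82.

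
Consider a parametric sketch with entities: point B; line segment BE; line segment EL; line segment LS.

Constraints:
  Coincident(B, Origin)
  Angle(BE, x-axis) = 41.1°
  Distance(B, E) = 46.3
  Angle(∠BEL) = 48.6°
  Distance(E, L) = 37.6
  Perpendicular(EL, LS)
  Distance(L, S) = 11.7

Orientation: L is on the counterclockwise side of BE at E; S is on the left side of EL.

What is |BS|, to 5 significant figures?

24.065

B is at the origin; BE runs at 41.1° with length 46.3, so E = 46.3·(cos 41.1°, sin 41.1°) = (34.890, 30.436). ∠BEL = 48.6°, so EL runs at 41.1° + (180° − 48.6°) = 172.50° from the x-axis; with |EL| = 37.6, L = E + 37.6·(cos 172.50°, sin 172.50°) = (-2.3883, 35.344). EL is perpendicular to LS; with |LS| = 11.7 on the left of EL, S = L + 11.7·(-0.13053, -0.99144) = (-3.9155, 23.744). Then |BS| = |S − B| = 24.065.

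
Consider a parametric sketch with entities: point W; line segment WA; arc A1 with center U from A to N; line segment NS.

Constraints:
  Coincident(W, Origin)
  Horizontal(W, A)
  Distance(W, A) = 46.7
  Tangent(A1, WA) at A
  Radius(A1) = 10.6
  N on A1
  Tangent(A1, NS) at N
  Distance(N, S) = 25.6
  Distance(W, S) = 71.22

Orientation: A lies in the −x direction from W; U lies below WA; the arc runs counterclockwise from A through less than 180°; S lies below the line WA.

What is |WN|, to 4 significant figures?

57.55

Checks: |UN| = 10.60 ✓; ∠(UN, NS) = 90.00° ✓; |NS| = 25.60 ✓; |WS| = 71.22 ✓.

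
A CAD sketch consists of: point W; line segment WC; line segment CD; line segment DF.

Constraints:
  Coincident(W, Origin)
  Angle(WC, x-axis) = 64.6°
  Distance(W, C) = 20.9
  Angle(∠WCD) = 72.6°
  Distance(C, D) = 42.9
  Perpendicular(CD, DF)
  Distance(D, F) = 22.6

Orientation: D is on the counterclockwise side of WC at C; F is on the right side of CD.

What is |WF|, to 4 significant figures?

56.15

W is at the origin; WC runs at 64.6° with length 20.9, so C = 20.9·(cos 64.6°, sin 64.6°) = (8.965, 18.88). ∠WCD = 72.6°, so CD runs at 64.6° + (180° − 72.6°) = 172.0° from the x-axis; with |CD| = 42.9, D = C + 42.9·(cos 172.0°, sin 172.0°) = (-33.52, 24.85). The perpendicularity gives DF at right angles to CD; with |DF| = 22.6 on the right of CD, F = D + 22.6·(0.1392, 0.9903) = (-30.37, 47.23). Then |WF| = |F − W| = 56.15.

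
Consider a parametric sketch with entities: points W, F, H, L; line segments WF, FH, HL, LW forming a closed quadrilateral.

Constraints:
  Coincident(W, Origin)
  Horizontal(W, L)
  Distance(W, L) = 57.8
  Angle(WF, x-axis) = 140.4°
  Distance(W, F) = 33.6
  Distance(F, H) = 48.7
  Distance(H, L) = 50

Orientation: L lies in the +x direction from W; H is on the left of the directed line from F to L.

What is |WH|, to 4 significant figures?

40.06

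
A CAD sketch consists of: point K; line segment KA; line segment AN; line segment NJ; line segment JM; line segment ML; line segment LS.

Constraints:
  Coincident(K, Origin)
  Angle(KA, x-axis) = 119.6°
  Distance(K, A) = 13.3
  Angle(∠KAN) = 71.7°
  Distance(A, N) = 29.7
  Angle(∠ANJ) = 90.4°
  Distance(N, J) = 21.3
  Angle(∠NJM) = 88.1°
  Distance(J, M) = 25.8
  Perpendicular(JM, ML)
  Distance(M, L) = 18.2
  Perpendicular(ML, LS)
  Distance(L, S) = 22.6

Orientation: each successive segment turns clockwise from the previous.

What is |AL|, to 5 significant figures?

5.1443

K is at the origin; KA runs at 119.6° with length 13.3, so A = (-6.5694, 11.564). ∠KAN = 71.7° gives AN at 11.300° from the x-axis; with |AN| = 29.7, N = (22.555, 17.384). ∠ANJ = 90.4° gives NJ at -78.300° from the x-axis; with |NJ| = 21.3, J = (26.874, -3.4736). ∠NJM = 88.1° gives JM at -170.20° from the x-axis; with |JM| = 25.8, M = (1.4507, -7.8650). JM ⟂ ML, so ML runs at 99.800°; with |ML| = 18.2, L = (-1.6471, 10.069). Then |AL| = |L − A| = 5.1443.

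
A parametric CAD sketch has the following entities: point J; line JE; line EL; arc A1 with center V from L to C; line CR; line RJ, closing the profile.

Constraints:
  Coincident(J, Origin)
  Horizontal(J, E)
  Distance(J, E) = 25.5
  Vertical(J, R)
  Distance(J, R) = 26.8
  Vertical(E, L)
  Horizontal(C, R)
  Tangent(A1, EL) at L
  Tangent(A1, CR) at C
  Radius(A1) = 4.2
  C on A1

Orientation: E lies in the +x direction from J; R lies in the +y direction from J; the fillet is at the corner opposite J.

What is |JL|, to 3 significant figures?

34.1

The virtual corner opposite J is at (25.5, 26.8). Tangency of A1 to EL means the radius VL is perpendicular to EL and A1 meets CR tangentially, so VC is at right angles to CR, with radius 4.2, so the center V sits 4.2 in from both sides at V = (21.3, 22.6). That places the tangent points at L = (25.5, 22.6) on EL and C = (21.3, 26.8) on CR. Then |JL| = |L − J| = 34.1.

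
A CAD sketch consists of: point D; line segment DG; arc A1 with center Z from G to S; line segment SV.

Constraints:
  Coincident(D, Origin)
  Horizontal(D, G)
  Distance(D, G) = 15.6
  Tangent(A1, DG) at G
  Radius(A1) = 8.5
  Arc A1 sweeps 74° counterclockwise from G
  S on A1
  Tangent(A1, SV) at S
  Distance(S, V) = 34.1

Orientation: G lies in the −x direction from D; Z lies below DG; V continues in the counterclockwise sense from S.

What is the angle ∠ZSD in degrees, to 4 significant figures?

30.52°

D is at the origin; DG is horizontal with |DG| = 15.6 and G on the −x side, so G = (-15.60, 0.000). Since A1 is tangent to DG there, ZG ⟂ DG, so Z = G + (0, -8.5) = (-15.60, -8.500). On A1, G sits at bearing 90° from Z; a 74° counterclockwise sweep puts S at bearing 164°, so S = Z + 8.5·(cos 164°, sin 164°) = (-23.77, -6.157). Then cos ∠ZSD = SZ·SD / (|SZ||SD|), giving 30.52°.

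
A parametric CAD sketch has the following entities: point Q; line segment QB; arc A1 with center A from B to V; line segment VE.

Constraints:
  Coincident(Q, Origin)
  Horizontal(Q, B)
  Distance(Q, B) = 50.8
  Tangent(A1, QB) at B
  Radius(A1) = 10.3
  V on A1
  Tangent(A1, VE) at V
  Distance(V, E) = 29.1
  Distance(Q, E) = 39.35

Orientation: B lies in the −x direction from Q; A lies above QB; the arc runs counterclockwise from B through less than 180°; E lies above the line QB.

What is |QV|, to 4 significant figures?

42.40

Q is at the origin; QB is horizontal with |QB| = 50.8 and B on the −x side, so B = (-50.80, 0.000). Since A1 is tangent to QB there, AB ⟂ QB, so A = B + (0, 10.3) = (-50.80, 10.30). Since AV ⟂ VE (tangency), |AE| = √(10.3² + 29.1²) = 30.87 regardless of where V sits on A1. So E lies on both circle(Q, 39.35) and circle(A, 30.87); the above-QB intersection is E = (-26.39, 29.19). V is the foot of the tangent from E: V = (-42.14, 4.724).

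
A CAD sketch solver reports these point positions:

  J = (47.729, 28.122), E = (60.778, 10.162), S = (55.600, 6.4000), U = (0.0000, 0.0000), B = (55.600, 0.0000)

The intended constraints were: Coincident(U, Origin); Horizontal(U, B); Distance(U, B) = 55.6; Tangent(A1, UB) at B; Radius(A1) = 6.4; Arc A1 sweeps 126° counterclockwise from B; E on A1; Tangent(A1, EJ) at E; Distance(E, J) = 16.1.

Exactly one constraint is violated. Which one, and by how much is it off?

Distance(E, J) = 16.1 — off by 6.10.

U = (0.00, 0.00) ✓; U.y = 0.00, B.y = 0.00 ✓; |UB| = 55.60 ✓; ∠(SB, BU) = 90.00° ✓; |SB| = 6.400 ✓; bearing(S→E) − bearing(S→B) = 126.0° ✓; |SE| = 6.400 ✓; ∠(SE, EJ) = 90.00° ✓; |EJ| = 22.20 ✗.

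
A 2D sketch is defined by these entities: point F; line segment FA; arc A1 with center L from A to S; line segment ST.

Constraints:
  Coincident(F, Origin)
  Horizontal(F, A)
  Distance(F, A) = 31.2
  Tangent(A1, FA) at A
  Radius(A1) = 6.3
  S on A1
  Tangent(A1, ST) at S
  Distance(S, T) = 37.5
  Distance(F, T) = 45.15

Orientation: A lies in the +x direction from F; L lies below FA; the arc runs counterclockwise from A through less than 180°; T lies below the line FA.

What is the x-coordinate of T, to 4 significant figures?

17.31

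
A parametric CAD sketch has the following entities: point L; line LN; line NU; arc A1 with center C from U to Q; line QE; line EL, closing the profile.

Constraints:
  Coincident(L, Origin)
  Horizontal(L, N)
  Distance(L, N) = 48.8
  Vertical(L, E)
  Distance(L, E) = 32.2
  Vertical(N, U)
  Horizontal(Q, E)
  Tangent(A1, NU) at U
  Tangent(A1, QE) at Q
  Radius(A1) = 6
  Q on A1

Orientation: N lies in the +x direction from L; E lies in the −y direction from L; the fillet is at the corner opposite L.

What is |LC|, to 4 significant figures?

50.18

L is at the origin; LN is horizontal with |LN| = 48.8 and N on the +x side, so N = (48.80, 0.000). LE is vertical with |LE| = 32.2 and E on the −y side, so E = (0.000, -32.20). The virtual corner opposite L is at (48.80, -32.20). The tangent condition forces CU to be normal to NU and tangency of A1 to QE means the radius CQ is perpendicular to QE, with radius 6.0, so the center C sits 6.0 in from both sides at C = (42.80, -26.20). Then |LC| = |C − L| = 50.18.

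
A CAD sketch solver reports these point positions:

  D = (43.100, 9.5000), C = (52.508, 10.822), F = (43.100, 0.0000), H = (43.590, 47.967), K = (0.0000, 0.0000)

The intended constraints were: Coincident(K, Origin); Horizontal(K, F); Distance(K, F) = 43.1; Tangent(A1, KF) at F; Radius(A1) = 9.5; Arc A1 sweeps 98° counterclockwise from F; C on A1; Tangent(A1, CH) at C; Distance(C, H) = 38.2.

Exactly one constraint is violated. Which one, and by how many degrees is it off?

Tangent(A1, CH) at C — off by 5.50°.

K = (0.00, 0.00) ✓; K.y = 0.00, F.y = 0.00 ✓; |KF| = 43.10 ✓; ∠(DF, FK) = 90.00° ✓; |DF| = 9.500 ✓; bearing(D→C) − bearing(D→F) = 98.00° ✓; |DC| = 9.500 ✓; ∠(DC, CH) = 84.50° ✗; |CH| = 38.20 ✓.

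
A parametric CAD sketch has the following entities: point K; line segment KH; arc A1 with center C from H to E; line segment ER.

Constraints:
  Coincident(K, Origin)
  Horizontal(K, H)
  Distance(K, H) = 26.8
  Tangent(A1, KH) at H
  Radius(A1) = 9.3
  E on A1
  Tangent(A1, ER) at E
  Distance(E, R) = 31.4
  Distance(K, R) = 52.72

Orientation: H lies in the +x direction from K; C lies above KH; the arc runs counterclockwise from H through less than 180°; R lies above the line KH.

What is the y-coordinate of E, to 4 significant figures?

10.37

K is at the origin; K and H share the same y with |KH| = 26.8 and H on the +x side, so H = (26.80, 0.000). The tangent condition forces CH to be normal to KH, so C = H + (0, 9.3) = (26.80, 9.300). Since CE ⟂ ER (tangency), |CR| = √(9.3² + 31.4²) = 32.75 regardless of where E sits on A1. So R lies on both circle(K, 52.72) and circle(C, 32.75); the above-KH intersection is R = (32.44, 41.56). E is the foot of the tangent from R: E = (36.04, 10.37).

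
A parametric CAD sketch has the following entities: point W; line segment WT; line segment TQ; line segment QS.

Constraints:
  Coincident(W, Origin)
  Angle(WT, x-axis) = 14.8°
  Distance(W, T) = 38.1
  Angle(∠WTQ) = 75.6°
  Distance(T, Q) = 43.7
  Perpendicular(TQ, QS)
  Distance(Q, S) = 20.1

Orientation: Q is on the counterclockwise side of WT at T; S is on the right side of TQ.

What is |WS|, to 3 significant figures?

66.5

W is at the origin; WT runs at 14.8° with length 38.1, so T = 38.1·(cos 14.8°, sin 14.8°) = (36.8, 9.73). ∠WTQ = 75.6°, so TQ runs at 14.8° + (180° − 75.6°) = 119° from the x-axis; with |TQ| = 43.7, Q = T + 43.7·(cos 119°, sin 119°) = (15.5, 47.9). The perpendicularity gives QS at right angles to TQ; with |QS| = 20.1 on the right of TQ, S = Q + 20.1·(0.873, 0.488) = (33.1, 57.7). Then |WS| = |S − W| = 66.5.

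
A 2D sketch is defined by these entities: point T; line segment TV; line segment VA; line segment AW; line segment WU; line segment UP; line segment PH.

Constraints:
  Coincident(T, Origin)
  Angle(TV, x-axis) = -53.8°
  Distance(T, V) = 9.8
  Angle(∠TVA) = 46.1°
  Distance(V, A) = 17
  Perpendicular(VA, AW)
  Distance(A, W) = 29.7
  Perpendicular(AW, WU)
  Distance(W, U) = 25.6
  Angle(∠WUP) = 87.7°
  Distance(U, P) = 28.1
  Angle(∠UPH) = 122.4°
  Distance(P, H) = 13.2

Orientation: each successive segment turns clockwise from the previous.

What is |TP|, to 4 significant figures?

15.27

T is at the origin; TV runs at -53.8° with length 9.8, so V = (5.788, -7.908). ∠TVA = 46.1° gives VA at 172.3° from the x-axis; with |VA| = 17.0, A = (-11.06, -5.630). VA is perpendicular to AW, so AW runs at 82.30°; with |AW| = 29.7, W = (-7.079, 23.80). AW is perpendicular to WU, so WU runs at -7.700°; with |WU| = 25.6, U = (18.29, 20.37). ∠WUP = 87.7° gives UP at -100.0° from the x-axis; with |UP| = 28.1, P = (13.41, -7.301). Then |TP| = |P − T| = 15.27.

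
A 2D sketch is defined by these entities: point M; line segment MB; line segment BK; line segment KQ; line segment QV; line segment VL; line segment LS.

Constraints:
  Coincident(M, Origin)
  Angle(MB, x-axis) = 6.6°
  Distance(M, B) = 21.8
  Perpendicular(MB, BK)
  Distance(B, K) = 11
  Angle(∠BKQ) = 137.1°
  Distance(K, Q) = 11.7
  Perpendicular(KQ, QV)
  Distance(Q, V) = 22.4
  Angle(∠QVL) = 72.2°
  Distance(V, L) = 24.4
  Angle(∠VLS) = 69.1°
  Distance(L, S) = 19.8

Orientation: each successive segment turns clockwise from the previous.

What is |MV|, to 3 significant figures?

5.03

M is at the origin; MB runs at 6.6° with length 21.8, so B = (21.7, 2.51). MB is perpendicular to BK, so BK runs at -83.4°; with |BK| = 11.0, K = (22.9, -8.42). ∠BKQ = 137.1° gives KQ at -126° from the x-axis; with |KQ| = 11.7, Q = (16.0, -17.9). KQ ⟂ QV, so QV runs at 144°; with |QV| = 22.4, V = (-2.06, -4.59). Then |MV| = |V − M| = 5.03.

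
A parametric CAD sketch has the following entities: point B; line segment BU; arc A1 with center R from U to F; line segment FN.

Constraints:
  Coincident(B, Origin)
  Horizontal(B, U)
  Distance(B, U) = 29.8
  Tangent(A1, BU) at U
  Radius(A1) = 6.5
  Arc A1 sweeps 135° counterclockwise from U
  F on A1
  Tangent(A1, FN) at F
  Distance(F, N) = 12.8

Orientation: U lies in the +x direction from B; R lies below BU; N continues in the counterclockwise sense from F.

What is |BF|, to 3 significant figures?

27.5

B is at the origin; B and U share the same y with |BU| = 29.8 and U on the +x side, so U = (29.8, 0.00). The tangent condition forces RU to be normal to BU, so R = U + (0, -6.5) = (29.8, -6.50). On A1, U sits at bearing 90° from R; a 135° counterclockwise sweep puts F at bearing 225°, so F = R + 6.5·(cos 225°, sin 225°) = (25.2, -11.1). Then |BF| = |F − B| = 27.5.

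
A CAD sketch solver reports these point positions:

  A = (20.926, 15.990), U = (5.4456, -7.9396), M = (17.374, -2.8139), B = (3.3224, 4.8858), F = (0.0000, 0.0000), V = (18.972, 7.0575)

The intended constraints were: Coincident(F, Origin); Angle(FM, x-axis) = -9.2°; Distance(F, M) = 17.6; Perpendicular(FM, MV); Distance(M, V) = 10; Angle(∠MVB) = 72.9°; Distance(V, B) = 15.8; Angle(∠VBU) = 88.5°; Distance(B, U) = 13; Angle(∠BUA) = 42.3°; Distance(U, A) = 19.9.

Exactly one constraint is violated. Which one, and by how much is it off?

Distance(U, A) = 19.9 — off by 8.60.

F = (0.00, 0.00) ✓; FM at -9.200° ✓; |FM| = 17.60 ✓; ∠(FM, MV) = 90.00° ✓; |MV| = 10.00 ✓; ∠MVB = 72.90° ✓; |VB| = 15.80 ✓; ∠VBU = 88.50° ✓; |BU| = 13.00 ✓; ∠BUA = 42.30° ✓; |UA| = 28.50 ✗.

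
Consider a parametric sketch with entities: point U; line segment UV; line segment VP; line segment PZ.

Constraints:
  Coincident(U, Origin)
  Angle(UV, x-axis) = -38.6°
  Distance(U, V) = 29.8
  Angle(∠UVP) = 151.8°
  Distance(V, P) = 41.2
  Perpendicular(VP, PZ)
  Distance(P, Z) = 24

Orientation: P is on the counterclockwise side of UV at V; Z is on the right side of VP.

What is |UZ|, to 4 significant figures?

77.47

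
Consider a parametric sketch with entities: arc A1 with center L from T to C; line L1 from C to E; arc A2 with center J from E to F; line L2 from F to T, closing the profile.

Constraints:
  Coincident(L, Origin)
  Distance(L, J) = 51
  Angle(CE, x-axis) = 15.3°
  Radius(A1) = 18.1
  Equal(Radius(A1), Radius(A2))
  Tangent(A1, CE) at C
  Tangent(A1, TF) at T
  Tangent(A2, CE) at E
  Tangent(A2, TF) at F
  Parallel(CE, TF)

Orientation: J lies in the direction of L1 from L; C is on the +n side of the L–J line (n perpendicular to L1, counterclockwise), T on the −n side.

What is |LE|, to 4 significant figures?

54.12

Tangency of A1 to both parallel lines with radius 18.1 puts C and T at L ± 18.1·n: C = (-4.776, 17.46), T = (4.776, -17.46). Equal radii place E and F the same way about J: E = J + 18.1·n = (44.42, 30.92), F = J − 18.1·n = (53.97, -4.001). Then |LE| = |E − L| = 54.12.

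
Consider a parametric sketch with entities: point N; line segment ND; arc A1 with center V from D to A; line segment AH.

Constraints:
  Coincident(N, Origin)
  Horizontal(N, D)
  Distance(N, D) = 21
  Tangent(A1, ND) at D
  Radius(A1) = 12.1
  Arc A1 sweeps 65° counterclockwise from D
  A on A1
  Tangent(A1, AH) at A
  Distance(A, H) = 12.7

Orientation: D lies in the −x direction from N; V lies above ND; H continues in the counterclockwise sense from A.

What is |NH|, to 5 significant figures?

19.076

N is at the origin; N and D share the same y with |ND| = 21.0 and D on the −x side, so D = (-21.000, 0.0000). Tangency of A1 to ND means the radius VD is perpendicular to ND, so V = D + (0, 12.1) = (-21.000, 12.100). On A1, D sits at bearing -90° from V; a 65° counterclockwise sweep puts A at bearing -25°, so A = V + 12.1·(cos -25°, sin -25°) = (-10.034, 6.9863). A1 meets AH tangentially, so VA is at right angles to AH, so AH runs along (−sin -25°, cos -25°); with |AH| = 12.7, H = (-4.6664, 18.496). Then |NH| = |H − N| = 19.076.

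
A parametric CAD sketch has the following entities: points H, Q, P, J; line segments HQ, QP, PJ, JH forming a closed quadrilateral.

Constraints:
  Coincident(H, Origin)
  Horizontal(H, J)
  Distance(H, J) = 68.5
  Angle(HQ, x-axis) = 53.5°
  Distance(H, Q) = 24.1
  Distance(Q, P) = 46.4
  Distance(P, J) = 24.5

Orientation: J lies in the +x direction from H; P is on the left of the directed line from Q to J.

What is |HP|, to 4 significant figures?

64.86

Checks: |QP| = 46.40 ✓; |PJ| = 24.50 ✓.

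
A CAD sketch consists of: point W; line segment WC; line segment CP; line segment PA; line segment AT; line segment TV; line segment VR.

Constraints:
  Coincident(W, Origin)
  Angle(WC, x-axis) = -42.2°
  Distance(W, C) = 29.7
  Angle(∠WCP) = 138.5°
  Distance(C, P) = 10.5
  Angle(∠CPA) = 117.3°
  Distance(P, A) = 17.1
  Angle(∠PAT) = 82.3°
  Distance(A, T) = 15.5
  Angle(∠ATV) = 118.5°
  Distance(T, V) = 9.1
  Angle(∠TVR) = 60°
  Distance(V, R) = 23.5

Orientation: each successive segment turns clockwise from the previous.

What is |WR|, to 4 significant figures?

43.44

∠ATV = 118.5° gives TV at 54.40° from the x-axis; with |TV| = 9.1, V = (7.438, -18.51). ∠TVR = 60.0° gives VR at -65.60° from the x-axis; with |VR| = 23.5, R = (17.15, -39.91). Then |WR| = |R − W| = 43.44.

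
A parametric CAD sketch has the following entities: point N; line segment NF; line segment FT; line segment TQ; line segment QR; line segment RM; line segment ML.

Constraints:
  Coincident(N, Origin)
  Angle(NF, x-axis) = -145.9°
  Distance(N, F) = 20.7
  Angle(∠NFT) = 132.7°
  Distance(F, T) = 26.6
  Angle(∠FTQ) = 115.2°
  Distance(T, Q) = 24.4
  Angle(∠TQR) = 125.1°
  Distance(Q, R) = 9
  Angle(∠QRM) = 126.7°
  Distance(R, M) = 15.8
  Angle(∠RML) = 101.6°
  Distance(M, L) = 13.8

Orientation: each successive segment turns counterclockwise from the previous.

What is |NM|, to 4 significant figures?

35.07

N is at the origin; NF runs at -145.9° with length 20.7, so F = (-17.14, -11.61). ∠NFT = 132.7° gives FT at -98.60° from the x-axis; with |FT| = 26.6, T = (-21.12, -37.91). ∠FTQ = 115.2° gives TQ at -33.80° from the x-axis; with |TQ| = 24.4, Q = (-0.8425, -51.48). ∠TQR = 125.1° gives QR at 21.10° from the x-axis; with |QR| = 9.0, R = (7.554, -48.24). ∠QRM = 126.7° gives RM at 74.40° from the x-axis; with |RM| = 15.8, M = (11.80, -33.02). Then |NM| = |M − N| = 35.07.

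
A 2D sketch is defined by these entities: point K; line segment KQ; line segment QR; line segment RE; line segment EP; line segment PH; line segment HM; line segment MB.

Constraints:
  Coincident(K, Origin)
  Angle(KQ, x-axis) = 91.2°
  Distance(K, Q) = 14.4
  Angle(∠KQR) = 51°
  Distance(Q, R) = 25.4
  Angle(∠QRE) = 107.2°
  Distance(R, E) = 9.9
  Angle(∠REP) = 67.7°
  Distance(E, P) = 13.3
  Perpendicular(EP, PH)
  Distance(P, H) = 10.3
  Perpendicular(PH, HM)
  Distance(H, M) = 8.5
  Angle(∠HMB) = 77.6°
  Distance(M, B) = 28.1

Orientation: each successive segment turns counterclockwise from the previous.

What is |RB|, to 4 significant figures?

27.24

The perpendicularity gives HM at right angles to PH, so HM runs at -134.7°; with |HM| = 8.5, M = (-19.78, -0.4540). ∠HMB = 77.6° gives MB at -32.30° from the x-axis; with |MB| = 28.1, B = (3.973, -15.47). Then |RB| = |B − R| = 27.24.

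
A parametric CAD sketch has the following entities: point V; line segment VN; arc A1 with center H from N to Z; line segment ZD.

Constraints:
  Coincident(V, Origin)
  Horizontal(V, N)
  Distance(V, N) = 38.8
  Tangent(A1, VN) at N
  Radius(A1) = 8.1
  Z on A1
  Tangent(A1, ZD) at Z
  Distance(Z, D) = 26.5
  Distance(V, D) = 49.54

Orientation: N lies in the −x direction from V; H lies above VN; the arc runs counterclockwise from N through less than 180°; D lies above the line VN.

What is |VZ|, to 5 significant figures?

32.145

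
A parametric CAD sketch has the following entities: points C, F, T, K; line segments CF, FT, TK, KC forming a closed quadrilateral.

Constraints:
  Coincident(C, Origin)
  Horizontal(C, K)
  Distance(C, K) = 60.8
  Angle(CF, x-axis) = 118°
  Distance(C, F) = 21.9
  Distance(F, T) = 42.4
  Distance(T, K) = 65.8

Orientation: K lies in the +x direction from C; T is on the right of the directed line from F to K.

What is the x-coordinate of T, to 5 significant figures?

-1.1861

C is at the origin; CK is horizontal with |CK| = 60.8 and K in +x, so K = (60.8, 0). CF runs at 118.0° with |CF| = 21.9, so F = (-10.281, 19.337). T is determined by |FT| = 42.4 and |TK| = 65.8 together: it lies at the intersection of circle(F, 42.4) and circle(K, 65.8). With |FK| = 73.665, the foot of the radical line on FK is 19.647 from F and the perpendicular offset is √(42.4² − 19.647²) = 37.573. Taking the right-of-FK solution: T = (-1.1861, -22.076).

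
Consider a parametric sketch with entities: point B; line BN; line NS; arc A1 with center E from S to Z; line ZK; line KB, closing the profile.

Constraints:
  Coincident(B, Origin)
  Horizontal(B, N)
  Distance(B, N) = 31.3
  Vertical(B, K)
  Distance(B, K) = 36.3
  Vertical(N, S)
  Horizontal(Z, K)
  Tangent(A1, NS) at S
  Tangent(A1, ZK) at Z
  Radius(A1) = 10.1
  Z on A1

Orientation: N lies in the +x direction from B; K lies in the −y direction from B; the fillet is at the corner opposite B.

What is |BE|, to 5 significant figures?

33.703

B and K share the same x with |BK| = 36.3 and K on the −y side, so K = (0.0000, -36.300). The virtual corner opposite B is at (31.300, -36.300). Since A1 is tangent to NS there, ES ⟂ NS and the tangent condition forces EZ to be normal to ZK, with radius 10.1, so the center E sits 10.1 in from both sides at E = (21.200, -26.200). Then |BE| = |E − B| = 33.703.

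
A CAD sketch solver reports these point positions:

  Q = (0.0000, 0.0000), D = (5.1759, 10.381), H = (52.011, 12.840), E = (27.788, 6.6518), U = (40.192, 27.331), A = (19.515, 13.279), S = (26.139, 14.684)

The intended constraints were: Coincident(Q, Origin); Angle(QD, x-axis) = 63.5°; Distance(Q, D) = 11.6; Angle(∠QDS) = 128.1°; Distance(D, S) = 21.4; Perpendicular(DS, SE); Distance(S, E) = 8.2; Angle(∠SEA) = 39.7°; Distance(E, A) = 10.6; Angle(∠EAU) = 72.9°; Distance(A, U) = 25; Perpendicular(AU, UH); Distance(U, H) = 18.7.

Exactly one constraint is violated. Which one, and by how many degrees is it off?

Perpendicular(AU, UH) — off by 5.00°.

Q = (0.00, 0.00) ✓; QD at 63.50° ✓; |QD| = 11.60 ✓; ∠QDS = 128.1° ✓; |DS| = 21.40 ✓; ∠(DS, SE) = 90.00° ✓; |SE| = 8.200 ✓; ∠SEA = 39.70° ✓; |EA| = 10.60 ✓; ∠EAU = 72.90° ✓; |AU| = 25.00 ✓; ∠(AU, UH) = 85.00° ✗; |UH| = 18.70 ✓.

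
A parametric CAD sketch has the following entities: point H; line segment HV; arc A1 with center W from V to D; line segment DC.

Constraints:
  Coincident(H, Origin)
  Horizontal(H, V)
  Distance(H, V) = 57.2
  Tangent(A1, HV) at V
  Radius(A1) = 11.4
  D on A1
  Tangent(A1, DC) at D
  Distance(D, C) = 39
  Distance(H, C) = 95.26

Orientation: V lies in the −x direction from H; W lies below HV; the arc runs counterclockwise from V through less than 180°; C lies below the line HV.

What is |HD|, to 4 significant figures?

67.26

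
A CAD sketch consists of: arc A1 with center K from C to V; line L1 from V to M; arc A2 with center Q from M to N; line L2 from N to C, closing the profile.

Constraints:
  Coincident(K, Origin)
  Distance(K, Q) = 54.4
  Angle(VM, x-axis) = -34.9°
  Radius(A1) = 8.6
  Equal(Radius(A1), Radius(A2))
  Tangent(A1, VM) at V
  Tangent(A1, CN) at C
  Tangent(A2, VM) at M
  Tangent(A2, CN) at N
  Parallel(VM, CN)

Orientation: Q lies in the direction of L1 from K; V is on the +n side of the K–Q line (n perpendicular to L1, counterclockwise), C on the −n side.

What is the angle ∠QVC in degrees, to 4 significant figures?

81.02°

K is at the origin and Q lies 54.4 along u from K, so Q = 54.4·u = (44.62, -31.12). Tangency of A1 to both parallel lines with radius 8.6 puts V and C at K ± 8.6·n: V = (4.920, 7.053), C = (-4.920, -7.053). Then cos ∠QVC = VQ·VC / (|VQ||VC|), giving 81.02°.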